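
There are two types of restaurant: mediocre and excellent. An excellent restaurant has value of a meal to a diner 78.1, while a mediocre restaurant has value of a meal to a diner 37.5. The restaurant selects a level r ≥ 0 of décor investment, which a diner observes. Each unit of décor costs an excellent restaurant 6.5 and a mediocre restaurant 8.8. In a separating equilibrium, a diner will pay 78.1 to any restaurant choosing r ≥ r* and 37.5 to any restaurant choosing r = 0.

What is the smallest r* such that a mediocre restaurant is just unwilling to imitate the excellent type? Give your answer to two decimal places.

4.61

A mediocre restaurant choosing r = 0 receives 37.5.
Imitating at r* instead would pay 78.1 at cost 8.8·r*, netting 78.1 − 8.8·r*.
Indifference: 37.5 = 78.1 − 8.8·r*, so r* = (78.1 − 37.5) / 8.8 ≈ 4.61.
At r* the mediocre type's incentive constraint just binds; the excellent type strictly prefers r* since its per-unit cost is lower.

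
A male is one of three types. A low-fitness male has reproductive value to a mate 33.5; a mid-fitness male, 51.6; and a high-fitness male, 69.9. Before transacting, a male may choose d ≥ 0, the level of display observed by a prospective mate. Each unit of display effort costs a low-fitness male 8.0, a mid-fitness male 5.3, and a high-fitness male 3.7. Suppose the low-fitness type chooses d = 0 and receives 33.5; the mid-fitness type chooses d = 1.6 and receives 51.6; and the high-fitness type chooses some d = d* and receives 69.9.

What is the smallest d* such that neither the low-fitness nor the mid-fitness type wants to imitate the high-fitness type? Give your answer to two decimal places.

Mid-fitness type (on-path payoff 51.6 − 5.3×1.6 = 43.12) won't mimic when 43.12 ≥ 69.9 − 5.3·d*, i.e. d* ≥ 5.05.
Low-fitness type (on-path payoff 33.5) won't mimic when 33.5 ≥ 69.9 − 8.0·d*, i.e. d* ≥ 4.55.
Both must hold, so d* = max(4.55, 5.05) = 5.05. The mid-fitness type's constraint binds.

5.05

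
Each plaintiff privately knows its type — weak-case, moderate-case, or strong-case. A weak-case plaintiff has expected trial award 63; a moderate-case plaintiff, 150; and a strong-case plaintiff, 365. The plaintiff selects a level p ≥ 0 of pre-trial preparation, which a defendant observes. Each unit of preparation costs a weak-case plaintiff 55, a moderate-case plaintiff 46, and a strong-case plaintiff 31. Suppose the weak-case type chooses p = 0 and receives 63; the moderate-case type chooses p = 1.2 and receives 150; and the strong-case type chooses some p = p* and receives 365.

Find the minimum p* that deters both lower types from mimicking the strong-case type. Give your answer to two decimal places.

5.87

Weak-case type (on-path payoff 63) won't mimic when 63 ≥ 365 − 55·p*, i.e. p* ≥ 5.49.
Moderate-case type (on-path payoff 150 − 46×1.2 = 94.8) won't mimic when 94.8 ≥ 365 − 46·p*, i.e. p* ≥ 5.87.
Both must hold, so p* = max(5.49, 5.87) = 5.87. The moderate-case type's constraint binds.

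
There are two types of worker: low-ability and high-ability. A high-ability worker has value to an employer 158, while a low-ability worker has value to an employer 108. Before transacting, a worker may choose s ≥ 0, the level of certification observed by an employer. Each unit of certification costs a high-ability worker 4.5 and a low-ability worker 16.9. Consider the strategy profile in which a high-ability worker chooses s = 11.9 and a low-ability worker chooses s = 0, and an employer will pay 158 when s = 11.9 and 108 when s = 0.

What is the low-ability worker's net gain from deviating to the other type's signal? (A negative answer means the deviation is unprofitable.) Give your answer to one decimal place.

-151.1

Playing s = 0 the low-ability worker receives 108.
Deviating to s = 11.9 brings payment 158 at cost 16.9 × 11.9 = 201.11, netting -43.11.
Gain from deviating: -43.11 − 108 = -151.11, i.e. -151.1 to one decimal place.
The gain is negative, so the low-ability type's incentive-compatibility constraint is satisfied.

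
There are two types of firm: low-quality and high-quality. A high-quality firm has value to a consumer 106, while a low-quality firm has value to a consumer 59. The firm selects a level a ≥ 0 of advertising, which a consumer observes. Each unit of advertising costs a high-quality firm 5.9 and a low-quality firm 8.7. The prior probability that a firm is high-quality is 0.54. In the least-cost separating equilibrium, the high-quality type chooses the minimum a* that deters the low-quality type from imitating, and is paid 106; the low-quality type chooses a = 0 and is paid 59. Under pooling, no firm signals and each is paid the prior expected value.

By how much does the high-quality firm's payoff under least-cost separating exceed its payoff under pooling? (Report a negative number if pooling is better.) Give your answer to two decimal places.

Least-cost separating signal: a* solves 59 = 106 − 8.7·a*, so a* = (106 − 59)/8.7 ≈ 5.4023.
High-quality type's separating payoff: 106 − 5.9 × a* = 106 − 5.9 × (106 − 59)/8.7 = 106 − 277.3/8.7 ≈ 74.1264.
Pooling payoff: 0.54 × 106 + 0.46 × 59 = 84.38.
Difference: 74.1264 − 84.38 = -10.2536, i.e. -10.25 to two decimal places.
The high-quality type would prefer the pooling outcome.

-10.25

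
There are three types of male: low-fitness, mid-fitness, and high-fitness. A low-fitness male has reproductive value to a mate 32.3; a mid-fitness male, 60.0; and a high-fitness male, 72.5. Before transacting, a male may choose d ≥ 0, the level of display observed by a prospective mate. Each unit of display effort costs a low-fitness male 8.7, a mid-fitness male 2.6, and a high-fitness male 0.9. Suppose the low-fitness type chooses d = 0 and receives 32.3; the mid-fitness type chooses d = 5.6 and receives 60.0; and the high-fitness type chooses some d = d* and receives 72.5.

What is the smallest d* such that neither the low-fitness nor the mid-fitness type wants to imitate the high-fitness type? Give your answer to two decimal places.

10.41

Mid-fitness type (on-path payoff 60.0 − 2.6×5.6 = 45.44) won't mimic when 45.44 ≥ 72.5 − 2.6·d*, i.e. d* ≥ 10.41.
Low-fitness type (on-path payoff 32.3) won't mimic when 32.3 ≥ 72.5 − 8.7·d*, i.e. d* ≥ 4.62.
Both must hold, so d* = max(4.62, 10.41) = 10.41. The mid-fitness type's constraint binds.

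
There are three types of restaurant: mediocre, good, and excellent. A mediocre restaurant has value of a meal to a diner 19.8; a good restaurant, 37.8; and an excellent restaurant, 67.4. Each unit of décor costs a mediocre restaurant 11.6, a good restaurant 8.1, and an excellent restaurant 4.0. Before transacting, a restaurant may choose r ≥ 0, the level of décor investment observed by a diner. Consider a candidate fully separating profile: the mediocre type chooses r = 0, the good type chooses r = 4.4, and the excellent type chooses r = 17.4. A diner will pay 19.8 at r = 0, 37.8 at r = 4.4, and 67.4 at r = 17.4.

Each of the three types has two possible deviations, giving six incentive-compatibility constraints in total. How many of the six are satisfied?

Excellent (own payoff 67.4 − 4.0×17.4 = -2.2): to r=0 gives 19.8 → profitable ✗; to r=4.4 gives 37.8 − 4.0×4.4 = 20.2 → profitable ✗.
Good (own payoff 37.8 − 8.1×4.4 = 2.16): to r=0 gives 19.8 → profitable ✗; to r=17.4 gives 67.4 − 8.1×17.4 = -73.54 → no gain ✓.
Mediocre (own payoff 19.8): to r=4.4 gives 37.8 − 11.6×4.4 = -13.24 → no gain ✓; to r=17.4 gives 67.4 − 11.6×17.4 = -134.44 → no gain ✓.
3 of the 6 constraints hold; not an equilibrium.

3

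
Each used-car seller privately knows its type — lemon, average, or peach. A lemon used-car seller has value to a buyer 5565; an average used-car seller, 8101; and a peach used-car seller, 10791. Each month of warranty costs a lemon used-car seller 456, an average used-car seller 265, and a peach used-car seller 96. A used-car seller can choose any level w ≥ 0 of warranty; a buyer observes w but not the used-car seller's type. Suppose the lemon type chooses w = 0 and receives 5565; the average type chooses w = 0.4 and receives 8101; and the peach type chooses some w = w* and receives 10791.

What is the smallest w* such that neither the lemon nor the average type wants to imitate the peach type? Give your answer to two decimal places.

Average type (on-path payoff 8101 − 265×0.4 = 7995) won't mimic when 7995 ≥ 10791 − 265·w*, i.e. w* ≥ 10.55.
Lemon type (on-path payoff 5565) won't mimic when 5565 ≥ 10791 − 456·w*, i.e. w* ≥ 11.46.
Both must hold, so w* = max(11.46, 10.55) = 11.46. The lemon type's constraint binds.

11.46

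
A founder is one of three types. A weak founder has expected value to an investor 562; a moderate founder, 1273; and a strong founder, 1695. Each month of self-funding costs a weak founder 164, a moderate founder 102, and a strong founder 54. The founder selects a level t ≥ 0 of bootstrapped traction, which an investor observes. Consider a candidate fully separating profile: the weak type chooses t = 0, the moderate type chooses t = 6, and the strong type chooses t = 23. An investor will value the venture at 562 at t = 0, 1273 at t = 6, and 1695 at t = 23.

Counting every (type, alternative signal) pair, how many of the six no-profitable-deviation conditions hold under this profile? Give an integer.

4

Moderate (own payoff 1273 − 102×6 = 661): to t=0 gives 562 → no gain ✓; to t=23 gives 1695 − 102×23 = -651 → no gain ✓.
Weak (own payoff 562): to t=6 gives 1273 − 164×6 = 289 → no gain ✓; to t=23 gives 1695 − 164×23 = -2077 → no gain ✓.
Strong (own payoff 1695 − 54×23 = 453): to t=0 gives 562 → profitable ✗; to t=6 gives 1273 − 54×6 = 949 → profitable ✗.
4 of the 6 constraints hold; not an equilibrium.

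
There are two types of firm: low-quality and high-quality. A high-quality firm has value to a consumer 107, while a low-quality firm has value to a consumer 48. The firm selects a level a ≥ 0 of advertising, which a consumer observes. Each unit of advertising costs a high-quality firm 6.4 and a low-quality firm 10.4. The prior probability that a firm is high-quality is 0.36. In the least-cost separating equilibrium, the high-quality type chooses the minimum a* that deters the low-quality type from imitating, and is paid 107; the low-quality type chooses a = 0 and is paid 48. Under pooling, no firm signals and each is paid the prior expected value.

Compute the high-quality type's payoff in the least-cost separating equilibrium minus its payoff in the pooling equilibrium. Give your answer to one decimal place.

Least-cost separating signal: a* solves 48 = 107 − 10.4·a*, so a* = (107 − 48)/10.4 ≈ 5.6731.
High-quality type's separating payoff: 107 − 6.4 × a* = 107 − 6.4 × (107 − 48)/10.4 = 107 − 377.6/10.4 ≈ 70.692.
Pooling payoff: 0.36 × 107 + 0.64 × 48 = 69.24.
Difference: 70.692 − 69.24 = 1.452, i.e. 1.5 to one decimal place.
The high-quality type prefers to separate.

1.5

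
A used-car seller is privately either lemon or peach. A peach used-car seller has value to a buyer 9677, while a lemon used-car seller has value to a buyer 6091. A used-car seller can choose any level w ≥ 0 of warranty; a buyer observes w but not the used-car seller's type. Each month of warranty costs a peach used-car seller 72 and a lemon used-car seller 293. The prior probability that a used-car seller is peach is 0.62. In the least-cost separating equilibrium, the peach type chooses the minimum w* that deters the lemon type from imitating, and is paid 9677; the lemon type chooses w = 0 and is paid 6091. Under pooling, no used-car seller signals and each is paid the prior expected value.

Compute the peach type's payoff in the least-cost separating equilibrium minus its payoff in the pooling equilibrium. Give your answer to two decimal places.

481.48

Least-cost separating signal: w* solves 6091 = 9677 − 293·w*, so w* = (9677 − 6091)/293 ≈ 12.2389.
Peach type's separating payoff: 9677 − 72 × w* = 9677 − 72 × (9677 − 6091)/293 = 9677 − 258192/293 ≈ 8795.7986.
Pooling payoff: 0.62 × 9677 + 0.38 × 6091 = 8314.32.
Difference: 8795.7986 − 8314.32 = 481.4786, i.e. 481.48 to two decimal places.
The peach type prefers to separate.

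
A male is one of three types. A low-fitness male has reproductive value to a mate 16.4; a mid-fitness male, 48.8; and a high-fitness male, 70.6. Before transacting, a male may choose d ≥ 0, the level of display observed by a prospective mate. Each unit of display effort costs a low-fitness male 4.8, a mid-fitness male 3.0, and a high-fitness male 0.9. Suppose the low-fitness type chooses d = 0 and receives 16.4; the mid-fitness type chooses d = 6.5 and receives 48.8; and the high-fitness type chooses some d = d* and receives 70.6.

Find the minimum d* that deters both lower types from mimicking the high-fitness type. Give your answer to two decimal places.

Low-fitness type (on-path payoff 16.4) won't mimic when 16.4 ≥ 70.6 − 4.8·d*, i.e. d* ≥ 11.29.
Mid-fitness type (on-path payoff 48.8 − 3.0×6.5 = 29.3) won't mimic when 29.3 ≥ 70.6 − 3.0·d*, i.e. d* ≥ 13.77.
Both must hold, so d* = max(11.29, 13.77) = 13.77. The mid-fitness type's constraint binds.

13.77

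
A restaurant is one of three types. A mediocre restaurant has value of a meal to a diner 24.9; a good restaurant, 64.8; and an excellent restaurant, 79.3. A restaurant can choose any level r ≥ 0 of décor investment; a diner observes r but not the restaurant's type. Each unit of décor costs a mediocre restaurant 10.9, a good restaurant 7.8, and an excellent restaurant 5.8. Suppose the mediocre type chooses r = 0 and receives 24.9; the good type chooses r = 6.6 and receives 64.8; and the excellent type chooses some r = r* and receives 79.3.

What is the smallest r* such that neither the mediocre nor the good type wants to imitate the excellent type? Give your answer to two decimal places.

8.46

Good type (on-path payoff 64.8 − 7.8×6.6 = 13.32) won't mimic when 13.32 ≥ 79.3 − 7.8·r*, i.e. r* ≥ 8.46.
Mediocre type (on-path payoff 24.9) won't mimic when 24.9 ≥ 79.3 − 10.9·r*, i.e. r* ≥ 4.99.
Both must hold, so r* = max(4.99, 8.46) = 8.46. The good type's constraint binds.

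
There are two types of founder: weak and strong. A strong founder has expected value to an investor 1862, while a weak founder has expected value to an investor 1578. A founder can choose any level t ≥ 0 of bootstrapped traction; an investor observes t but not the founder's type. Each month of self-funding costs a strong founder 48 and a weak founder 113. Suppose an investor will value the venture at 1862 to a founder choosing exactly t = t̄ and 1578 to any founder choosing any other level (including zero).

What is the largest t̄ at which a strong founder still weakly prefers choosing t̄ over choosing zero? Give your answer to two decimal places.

Choosing t̄ yields the strong type 1862 − 48·t̄; choosing zero yields 1578.
The strong type is indifferent at 1862 − 48·t̄ = 1578, i.e. t̄ = (1862 − 1578) / 48 ≈ 5.92.
For any t̄ above 5.92 the strong type would rather pool at zero, so separation collapses.

5.92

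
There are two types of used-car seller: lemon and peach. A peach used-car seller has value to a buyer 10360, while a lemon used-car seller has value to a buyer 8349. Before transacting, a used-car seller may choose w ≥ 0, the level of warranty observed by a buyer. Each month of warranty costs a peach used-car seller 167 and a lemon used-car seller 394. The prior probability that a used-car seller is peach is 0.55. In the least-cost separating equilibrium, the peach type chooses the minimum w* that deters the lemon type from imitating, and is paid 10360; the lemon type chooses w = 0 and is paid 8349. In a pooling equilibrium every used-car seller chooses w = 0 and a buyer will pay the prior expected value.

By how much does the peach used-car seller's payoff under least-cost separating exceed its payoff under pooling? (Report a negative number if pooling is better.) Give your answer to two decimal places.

52.57

Least-cost separating signal: w* solves 8349 = 10360 − 394·w*, so w* = (10360 − 8349)/394 ≈ 5.1041.
Peach type's separating payoff: 10360 − 167 × w* = 10360 − 167 × (10360 − 8349)/394 = 10360 − 335837/394 ≈ 9507.6218.
Pooling payoff: 0.55 × 10360 + 0.45 × 8349 = 9455.05.
Difference: 9507.6218 − 9455.05 = 52.5718, i.e. 52.57 to two decimal places.
The peach type prefers to separate.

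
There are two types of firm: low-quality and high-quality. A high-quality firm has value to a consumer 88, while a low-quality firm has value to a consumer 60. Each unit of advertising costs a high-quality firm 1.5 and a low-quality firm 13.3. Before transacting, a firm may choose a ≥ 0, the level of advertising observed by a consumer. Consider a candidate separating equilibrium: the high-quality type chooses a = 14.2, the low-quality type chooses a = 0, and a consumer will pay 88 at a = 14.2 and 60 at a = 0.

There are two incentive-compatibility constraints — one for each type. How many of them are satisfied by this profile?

2

Low-quality type: stay at 0 → 60; mimic → 88 − 13.3 × 14.2 = -100.86. IC holds (60 ≥ -100.86).
High-quality type: signal → 88 − 1.5 × 14.2 = 66.7; deviate to 0 → 60. IC holds (66.7 ≥ 60).
2 of 2 constraints hold, so this is a separating equilibrium.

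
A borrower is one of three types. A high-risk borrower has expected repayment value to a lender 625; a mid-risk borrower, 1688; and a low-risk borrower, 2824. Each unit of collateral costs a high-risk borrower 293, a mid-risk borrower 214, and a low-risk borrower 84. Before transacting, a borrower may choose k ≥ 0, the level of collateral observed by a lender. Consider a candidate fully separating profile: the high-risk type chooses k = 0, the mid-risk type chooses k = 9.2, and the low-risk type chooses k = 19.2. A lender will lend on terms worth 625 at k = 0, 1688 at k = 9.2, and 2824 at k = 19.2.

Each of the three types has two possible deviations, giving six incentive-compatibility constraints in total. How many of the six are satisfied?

Low-risk (own payoff 2824 − 84×19.2 = 1211.2): to k=0 gives 625 → no gain ✓; to k=9.2 gives 1688 − 84×9.2 = 915.2 → no gain ✓.
High-risk (own payoff 625): to k=9.2 gives 1688 − 293×9.2 = -1007.6 → no gain ✓; to k=19.2 gives 2824 − 293×19.2 = -2801.6 → no gain ✓.
Mid-risk (own payoff 1688 − 214×9.2 = -280.8): to k=0 gives 625 → profitable ✗; to k=19.2 gives 2824 − 214×19.2 = -1284.8 → no gain ✓.
5 of the 6 constraints hold; not an equilibrium.

5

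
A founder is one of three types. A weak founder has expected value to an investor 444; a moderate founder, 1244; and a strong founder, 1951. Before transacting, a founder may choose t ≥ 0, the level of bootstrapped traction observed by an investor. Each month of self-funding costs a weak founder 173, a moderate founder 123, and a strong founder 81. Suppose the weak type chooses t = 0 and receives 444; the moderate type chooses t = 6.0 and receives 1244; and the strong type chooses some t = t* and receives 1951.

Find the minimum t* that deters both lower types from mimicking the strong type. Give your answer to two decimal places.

11.75

Moderate type (on-path payoff 1244 − 123×6.0 = 506) won't mimic when 506 ≥ 1951 − 123·t*, i.e. t* ≥ 11.75.
Weak type (on-path payoff 444) won't mimic when 444 ≥ 1951 − 173·t*, i.e. t* ≥ 8.71.
Both must hold, so t* = max(8.71, 11.75) = 11.75. The moderate type's constraint binds.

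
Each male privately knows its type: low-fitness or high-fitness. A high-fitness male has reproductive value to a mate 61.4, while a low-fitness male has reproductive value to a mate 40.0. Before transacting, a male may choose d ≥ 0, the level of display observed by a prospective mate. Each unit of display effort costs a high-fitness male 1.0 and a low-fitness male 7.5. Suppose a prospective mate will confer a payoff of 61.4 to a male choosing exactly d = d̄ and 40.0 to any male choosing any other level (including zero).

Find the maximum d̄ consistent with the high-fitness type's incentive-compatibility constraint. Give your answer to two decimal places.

Choosing d̄ yields the high-fitness type 61.4 − 1.0·d̄; choosing zero yields 40.0.
The high-fitness type is indifferent at 61.4 − 1.0·d̄ = 40.0, i.e. d̄ = (61.4 − 40.0) / 1.0 = 21.40.
For any d̄ above 21.40 the high-fitness type would rather pool at zero, so separation collapses.

21.40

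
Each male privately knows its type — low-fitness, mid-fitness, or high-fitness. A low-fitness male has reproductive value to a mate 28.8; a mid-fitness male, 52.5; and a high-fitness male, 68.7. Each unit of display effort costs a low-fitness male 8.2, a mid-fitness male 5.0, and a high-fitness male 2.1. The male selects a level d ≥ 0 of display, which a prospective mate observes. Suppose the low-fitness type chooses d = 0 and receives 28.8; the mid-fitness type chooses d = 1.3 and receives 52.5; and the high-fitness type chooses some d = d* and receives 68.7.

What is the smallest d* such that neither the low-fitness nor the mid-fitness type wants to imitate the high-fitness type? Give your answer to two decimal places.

Low-fitness type (on-path payoff 28.8) won't mimic when 28.8 ≥ 68.7 − 8.2·d*, i.e. d* ≥ 4.87.
Mid-fitness type (on-path payoff 52.5 − 5.0×1.3 = 46) won't mimic when 46 ≥ 68.7 − 5.0·d*, i.e. d* ≥ 4.54.
Both must hold, so d* = max(4.87, 4.54) = 4.87. The low-fitness type's constraint binds.

4.87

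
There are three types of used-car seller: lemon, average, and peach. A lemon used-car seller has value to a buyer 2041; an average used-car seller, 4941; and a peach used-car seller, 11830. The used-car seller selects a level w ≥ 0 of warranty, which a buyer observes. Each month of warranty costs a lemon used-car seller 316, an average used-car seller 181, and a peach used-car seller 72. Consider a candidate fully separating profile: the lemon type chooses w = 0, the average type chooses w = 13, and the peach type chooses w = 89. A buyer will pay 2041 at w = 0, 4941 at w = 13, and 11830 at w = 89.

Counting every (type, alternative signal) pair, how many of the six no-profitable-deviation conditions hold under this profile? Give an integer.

6

Average (own payoff 4941 − 181×13 = 2588): to w=0 gives 2041 → no gain ✓; to w=89 gives 11830 − 181×89 = -4279 → no gain ✓.
Lemon (own payoff 2041): to w=13 gives 4941 − 316×13 = 833 → no gain ✓; to w=89 gives 11830 − 316×89 = -16294 → no gain ✓.
Peach (own payoff 11830 − 72×89 = 5422): to w=0 gives 2041 → no gain ✓; to w=13 gives 4941 − 72×13 = 4005 → no gain ✓.
6 of the 6 constraints hold; this profile is a separating equilibrium.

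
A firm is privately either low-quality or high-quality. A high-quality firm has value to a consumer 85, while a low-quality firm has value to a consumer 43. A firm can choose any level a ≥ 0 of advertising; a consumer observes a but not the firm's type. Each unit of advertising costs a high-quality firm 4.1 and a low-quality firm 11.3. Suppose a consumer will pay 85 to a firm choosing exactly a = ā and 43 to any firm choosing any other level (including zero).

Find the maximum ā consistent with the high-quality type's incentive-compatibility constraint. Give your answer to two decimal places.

10.24

Choosing ā yields the high-quality type 85 − 4.1·ā; choosing zero yields 43.
The high-quality type is indifferent at 85 − 4.1·ā = 43, i.e. ā = (85 − 43) / 4.1 ≈ 10.24.
For any ā above 10.24 the high-quality type would rather pool at zero, so separation collapses.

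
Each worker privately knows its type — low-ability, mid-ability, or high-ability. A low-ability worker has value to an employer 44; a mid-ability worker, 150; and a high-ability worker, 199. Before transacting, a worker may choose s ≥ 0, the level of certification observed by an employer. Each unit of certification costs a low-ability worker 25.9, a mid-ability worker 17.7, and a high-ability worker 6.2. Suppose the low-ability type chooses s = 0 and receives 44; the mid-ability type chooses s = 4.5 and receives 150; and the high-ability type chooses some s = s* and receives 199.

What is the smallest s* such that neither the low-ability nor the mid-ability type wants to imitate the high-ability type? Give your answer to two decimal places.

7.27

Low-ability type (on-path payoff 44) won't mimic when 44 ≥ 199 − 25.9·s*, i.e. s* ≥ 5.98.
Mid-ability type (on-path payoff 150 − 17.7×4.5 = 70.35) won't mimic when 70.35 ≥ 199 − 17.7·s*, i.e. s* ≥ 7.27.
Both must hold, so s* = max(5.98, 7.27) = 7.27. The mid-ability type's constraint binds.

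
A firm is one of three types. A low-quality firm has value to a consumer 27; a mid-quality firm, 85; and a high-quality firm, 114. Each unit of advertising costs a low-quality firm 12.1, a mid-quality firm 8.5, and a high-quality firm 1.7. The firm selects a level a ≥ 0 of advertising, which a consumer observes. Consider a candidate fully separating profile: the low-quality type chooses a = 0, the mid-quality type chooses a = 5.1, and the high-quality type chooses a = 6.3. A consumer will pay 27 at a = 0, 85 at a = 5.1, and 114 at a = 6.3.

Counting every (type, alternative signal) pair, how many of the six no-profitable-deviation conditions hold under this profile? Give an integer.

Low-quality (own payoff 27): to a=5.1 gives 85 − 12.1×5.1 = 23.29 → no gain ✓; to a=6.3 gives 114 − 12.1×6.3 = 37.77 → profitable ✗.
Mid-quality (own payoff 85 − 8.5×5.1 = 41.65): to a=0 gives 27 → no gain ✓; to a=6.3 gives 114 − 8.5×6.3 = 60.45 → profitable ✗.
High-quality (own payoff 114 − 1.7×6.3 = 103.29): to a=0 gives 27 → no gain ✓; to a=5.1 gives 85 − 1.7×5.1 = 76.33 → no gain ✓.
4 of the 6 constraints hold; not an equilibrium.

4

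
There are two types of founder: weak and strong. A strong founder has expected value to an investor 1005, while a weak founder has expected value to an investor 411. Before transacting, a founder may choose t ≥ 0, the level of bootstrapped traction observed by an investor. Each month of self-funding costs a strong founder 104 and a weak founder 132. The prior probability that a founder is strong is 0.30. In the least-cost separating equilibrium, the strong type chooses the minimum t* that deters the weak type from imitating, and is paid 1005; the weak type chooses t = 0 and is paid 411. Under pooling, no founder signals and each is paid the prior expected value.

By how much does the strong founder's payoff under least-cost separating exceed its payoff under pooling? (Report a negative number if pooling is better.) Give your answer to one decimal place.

-52.2

Least-cost separating signal: t* solves 411 = 1005 − 132·t*, so t* = (1005 − 411)/132 = 4.5.
Strong type's separating payoff: 1005 − 104 × t* = 1005 − 104 × (1005 − 411)/132 = 1005 − 61776/132 = 537.
Pooling payoff: 0.30 × 1005 + 0.70 × 411 = 589.2.
Difference: 537 − 589.2 = -52.2.
The strong type would prefer the pooling outcome.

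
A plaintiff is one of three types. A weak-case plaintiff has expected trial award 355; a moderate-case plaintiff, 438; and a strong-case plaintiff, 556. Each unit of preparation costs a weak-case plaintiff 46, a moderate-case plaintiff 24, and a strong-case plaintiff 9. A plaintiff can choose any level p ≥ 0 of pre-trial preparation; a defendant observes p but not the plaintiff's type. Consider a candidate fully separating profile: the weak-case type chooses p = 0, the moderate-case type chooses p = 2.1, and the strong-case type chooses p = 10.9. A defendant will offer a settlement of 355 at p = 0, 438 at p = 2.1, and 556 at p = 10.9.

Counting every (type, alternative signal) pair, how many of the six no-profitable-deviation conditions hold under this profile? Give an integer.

Strong-case (own payoff 556 − 9×10.9 = 457.9): to p=0 gives 355 → no gain ✓; to p=2.1 gives 438 − 9×2.1 = 419.1 → no gain ✓.
Moderate-case (own payoff 438 − 24×2.1 = 387.6): to p=0 gives 355 → no gain ✓; to p=10.9 gives 556 − 24×10.9 = 294.4 → no gain ✓.
Weak-case (own payoff 355): to p=2.1 gives 438 − 46×2.1 = 341.4 → no gain ✓; to p=10.9 gives 556 − 46×10.9 = 54.6 → no gain ✓.
6 of the 6 constraints hold; this profile is a separating equilibrium.

6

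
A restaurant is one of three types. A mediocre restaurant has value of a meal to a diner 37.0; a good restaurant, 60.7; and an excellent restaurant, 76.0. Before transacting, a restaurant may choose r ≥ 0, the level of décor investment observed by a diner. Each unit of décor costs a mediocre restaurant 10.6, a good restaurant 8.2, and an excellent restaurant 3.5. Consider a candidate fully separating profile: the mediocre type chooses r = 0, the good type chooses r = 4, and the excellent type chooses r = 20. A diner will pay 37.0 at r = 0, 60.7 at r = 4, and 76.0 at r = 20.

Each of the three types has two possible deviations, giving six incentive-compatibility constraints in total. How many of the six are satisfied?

3

Excellent (own payoff 76.0 − 3.5×20 = 6): to r=0 gives 37.0 → profitable ✗; to r=4 gives 60.7 − 3.5×4 = 46.7 → profitable ✗.
Mediocre (own payoff 37.0): to r=4 gives 60.7 − 10.6×4 = 18.3 → no gain ✓; to r=20 gives 76.0 − 10.6×20 = -136 → no gain ✓.
Good (own payoff 60.7 − 8.2×4 = 27.9): to r=0 gives 37.0 → profitable ✗; to r=20 gives 76.0 − 8.2×20 = -88 → no gain ✓.
3 of the 6 constraints hold; not an equilibrium.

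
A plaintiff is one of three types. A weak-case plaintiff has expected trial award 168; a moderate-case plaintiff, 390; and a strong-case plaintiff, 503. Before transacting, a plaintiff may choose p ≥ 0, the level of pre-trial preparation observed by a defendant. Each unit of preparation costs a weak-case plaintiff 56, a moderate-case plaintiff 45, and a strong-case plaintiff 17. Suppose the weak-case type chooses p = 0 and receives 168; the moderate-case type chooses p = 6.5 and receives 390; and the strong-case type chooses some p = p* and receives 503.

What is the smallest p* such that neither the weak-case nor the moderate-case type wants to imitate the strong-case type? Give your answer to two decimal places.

Weak-case type (on-path payoff 168) won't mimic when 168 ≥ 503 − 56·p*, i.e. p* ≥ 5.98.
Moderate-case type (on-path payoff 390 − 45×6.5 = 97.5) won't mimic when 97.5 ≥ 503 − 45·p*, i.e. p* ≥ 9.01.
Both must hold, so p* = max(5.98, 9.01) = 9.01. The moderate-case type's constraint binds.

9.01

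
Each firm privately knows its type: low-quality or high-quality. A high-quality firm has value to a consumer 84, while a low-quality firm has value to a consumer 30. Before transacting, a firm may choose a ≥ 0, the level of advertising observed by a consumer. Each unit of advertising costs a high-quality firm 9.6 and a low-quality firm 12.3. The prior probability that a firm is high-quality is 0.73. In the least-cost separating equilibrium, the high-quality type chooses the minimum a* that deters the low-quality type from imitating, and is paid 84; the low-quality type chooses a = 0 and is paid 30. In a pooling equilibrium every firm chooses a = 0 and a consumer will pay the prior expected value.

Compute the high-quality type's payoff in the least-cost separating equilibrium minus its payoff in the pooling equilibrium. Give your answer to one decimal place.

-27.6

Least-cost separating signal: a* solves 30 = 84 − 12.3·a*, so a* = (84 − 30)/12.3 ≈ 4.3902.
High-quality type's separating payoff: 84 − 9.6 × a* = 84 − 9.6 × (84 − 30)/12.3 = 84 − 518.4/12.3 ≈ 41.854.
Pooling payoff: 0.73 × 84 + 0.27 × 30 = 69.42.
Difference: 41.854 − 69.42 = -27.566, i.e. -27.6 to one decimal place.
The high-quality type would prefer the pooling outcome.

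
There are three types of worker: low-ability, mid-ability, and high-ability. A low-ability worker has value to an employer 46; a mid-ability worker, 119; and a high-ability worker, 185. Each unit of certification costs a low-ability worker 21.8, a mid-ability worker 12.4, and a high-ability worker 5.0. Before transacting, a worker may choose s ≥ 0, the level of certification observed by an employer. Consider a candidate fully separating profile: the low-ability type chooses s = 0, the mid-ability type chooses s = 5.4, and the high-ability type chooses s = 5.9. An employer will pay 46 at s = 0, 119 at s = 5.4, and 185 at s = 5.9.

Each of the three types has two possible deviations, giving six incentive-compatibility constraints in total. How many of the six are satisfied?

High-ability (own payoff 185 − 5.0×5.9 = 155.5): to s=0 gives 46 → no gain ✓; to s=5.4 gives 119 − 5.0×5.4 = 92 → no gain ✓.
Mid-ability (own payoff 119 − 12.4×5.4 = 52.04): to s=0 gives 46 → no gain ✓; to s=5.9 gives 185 − 12.4×5.9 = 111.84 → profitable ✗.
Low-ability (own payoff 46): to s=5.4 gives 119 − 21.8×5.4 = 1.28 → no gain ✓; to s=5.9 gives 185 − 21.8×5.9 = 56.38 → profitable ✗.
4 of the 6 constraints hold; not an equilibrium.

4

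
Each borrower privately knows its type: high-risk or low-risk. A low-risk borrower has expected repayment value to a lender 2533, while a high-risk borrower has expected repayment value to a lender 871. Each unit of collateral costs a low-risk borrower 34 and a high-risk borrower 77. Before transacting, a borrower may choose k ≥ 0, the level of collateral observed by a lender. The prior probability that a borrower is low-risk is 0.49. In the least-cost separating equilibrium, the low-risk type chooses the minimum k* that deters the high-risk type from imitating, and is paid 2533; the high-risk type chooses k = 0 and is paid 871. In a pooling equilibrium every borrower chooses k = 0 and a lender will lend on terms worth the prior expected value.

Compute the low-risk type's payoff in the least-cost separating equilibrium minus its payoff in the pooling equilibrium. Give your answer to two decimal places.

113.75

Least-cost separating signal: k* solves 871 = 2533 − 77·k*, so k* = (2533 − 871)/77 ≈ 21.5844.
Low-risk type's separating payoff: 2533 − 34 × k* = 2533 − 34 × (2533 − 871)/77 = 2533 − 56508/77 ≈ 1799.1299.
Pooling payoff: 0.49 × 2533 + 0.51 × 871 = 1685.38.
Difference: 1799.1299 − 1685.38 = 113.7499, i.e. 113.75 to two decimal places.
The low-risk type prefers to separate.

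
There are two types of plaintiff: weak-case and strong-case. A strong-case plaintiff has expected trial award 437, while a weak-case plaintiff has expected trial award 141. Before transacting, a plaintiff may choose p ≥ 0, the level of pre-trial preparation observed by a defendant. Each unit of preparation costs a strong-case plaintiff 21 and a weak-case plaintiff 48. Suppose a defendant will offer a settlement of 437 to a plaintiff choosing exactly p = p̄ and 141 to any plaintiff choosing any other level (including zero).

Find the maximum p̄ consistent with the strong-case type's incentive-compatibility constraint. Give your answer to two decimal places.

Choosing p̄ yields the strong-case type 437 − 21·p̄; choosing zero yields 141.
The strong-case type is indifferent at 437 − 21·p̄ = 141, i.e. p̄ = (437 − 141) / 21 ≈ 14.10.
For any p̄ above 14.10 the strong-case type would rather pool at zero, so separation collapses.

14.10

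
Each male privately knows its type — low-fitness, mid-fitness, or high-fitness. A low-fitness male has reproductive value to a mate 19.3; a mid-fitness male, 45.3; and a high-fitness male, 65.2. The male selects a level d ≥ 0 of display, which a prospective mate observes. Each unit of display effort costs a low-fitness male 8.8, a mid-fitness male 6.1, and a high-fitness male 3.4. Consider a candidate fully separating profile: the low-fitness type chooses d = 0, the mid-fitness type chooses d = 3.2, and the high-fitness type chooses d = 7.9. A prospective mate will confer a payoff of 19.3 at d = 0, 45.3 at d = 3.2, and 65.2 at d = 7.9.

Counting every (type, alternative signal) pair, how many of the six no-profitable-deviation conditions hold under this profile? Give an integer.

6

High-fitness (own payoff 65.2 − 3.4×7.9 = 38.34): to d=0 gives 19.3 → no gain ✓; to d=3.2 gives 45.3 − 3.4×3.2 = 34.42 → no gain ✓.
Low-fitness (own payoff 19.3): to d=3.2 gives 45.3 − 8.8×3.2 = 17.14 → no gain ✓; to d=7.9 gives 65.2 − 8.8×7.9 = -4.32 → no gain ✓.
Mid-fitness (own payoff 45.3 − 6.1×3.2 = 25.78): to d=0 gives 19.3 → no gain ✓; to d=7.9 gives 65.2 − 6.1×7.9 = 17.01 → no gain ✓.
6 of the 6 constraints hold; this profile is a separating equilibrium.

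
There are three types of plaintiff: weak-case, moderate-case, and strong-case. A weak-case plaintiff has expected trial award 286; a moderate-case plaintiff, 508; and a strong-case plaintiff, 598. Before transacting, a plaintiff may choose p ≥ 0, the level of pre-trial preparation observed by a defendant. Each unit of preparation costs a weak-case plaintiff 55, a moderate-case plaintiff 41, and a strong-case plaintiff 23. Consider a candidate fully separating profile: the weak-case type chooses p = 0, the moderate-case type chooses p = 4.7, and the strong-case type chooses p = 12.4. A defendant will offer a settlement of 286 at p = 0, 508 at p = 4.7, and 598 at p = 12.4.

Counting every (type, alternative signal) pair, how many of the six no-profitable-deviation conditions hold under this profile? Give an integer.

5

Strong-case (own payoff 598 − 23×12.4 = 312.8): to p=0 gives 286 → no gain ✓; to p=4.7 gives 508 − 23×4.7 = 399.9 → profitable ✗.
Moderate-case (own payoff 508 − 41×4.7 = 315.3): to p=0 gives 286 → no gain ✓; to p=12.4 gives 598 − 41×12.4 = 89.6 → no gain ✓.
Weak-case (own payoff 286): to p=4.7 gives 508 − 55×4.7 = 249.5 → no gain ✓; to p=12.4 gives 598 − 55×12.4 = -84 → no gain ✓.
5 of the 6 constraints hold; not an equilibrium.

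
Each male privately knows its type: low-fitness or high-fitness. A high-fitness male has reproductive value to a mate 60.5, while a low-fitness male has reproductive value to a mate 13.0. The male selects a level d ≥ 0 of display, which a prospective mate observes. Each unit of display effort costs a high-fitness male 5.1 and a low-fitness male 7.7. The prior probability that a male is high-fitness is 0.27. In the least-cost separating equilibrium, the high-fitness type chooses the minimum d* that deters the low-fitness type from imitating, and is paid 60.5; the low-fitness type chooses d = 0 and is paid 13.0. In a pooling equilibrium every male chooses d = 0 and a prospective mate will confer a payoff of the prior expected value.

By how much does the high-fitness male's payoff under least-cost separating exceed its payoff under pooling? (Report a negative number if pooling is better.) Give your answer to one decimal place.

Least-cost separating signal: d* solves 13.0 = 60.5 − 7.7·d*, so d* = (60.5 − 13.0)/7.7 ≈ 6.1688.
High-fitness type's separating payoff: 60.5 − 5.1 × d* = 60.5 − 5.1 × (60.5 − 13.0)/7.7 = 60.5 − 242.25/7.7 ≈ 29.039.
Pooling payoff: 0.27 × 60.5 + 0.73 × 13.0 = 25.825.
Difference: 29.039 − 25.825 = 3.214, i.e. 3.2 to one decimal place.
The high-fitness type prefers to separate.

3.2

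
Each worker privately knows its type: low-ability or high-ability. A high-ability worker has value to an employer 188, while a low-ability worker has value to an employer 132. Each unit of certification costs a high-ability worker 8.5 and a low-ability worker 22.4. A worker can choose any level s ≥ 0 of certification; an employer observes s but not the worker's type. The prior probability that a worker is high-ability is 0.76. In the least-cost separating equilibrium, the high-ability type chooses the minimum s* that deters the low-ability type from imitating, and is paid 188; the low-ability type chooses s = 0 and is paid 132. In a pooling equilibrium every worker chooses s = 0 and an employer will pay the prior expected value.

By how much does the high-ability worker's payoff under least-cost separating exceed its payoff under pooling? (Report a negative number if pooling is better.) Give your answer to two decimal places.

-7.81

Least-cost separating signal: s* solves 132 = 188 − 22.4·s*, so s* = (188 − 132)/22.4 = 2.5.
High-ability type's separating payoff: 188 − 8.5 × s* = 188 − 8.5 × (188 − 132)/22.4 = 188 − 476/22.4 = 166.75.
Pooling payoff: 0.76 × 188 + 0.24 × 132 = 174.56.
Difference: 166.75 − 174.56 = -7.81.
The high-ability type would prefer the pooling outcome.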